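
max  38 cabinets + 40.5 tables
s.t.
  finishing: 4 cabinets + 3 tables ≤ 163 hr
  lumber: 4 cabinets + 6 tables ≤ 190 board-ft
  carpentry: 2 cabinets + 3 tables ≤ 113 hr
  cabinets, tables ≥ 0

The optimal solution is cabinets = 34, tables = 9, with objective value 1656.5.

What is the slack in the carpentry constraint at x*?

carpentry used = 2·34 + 3·9 = 95; slack = 113 − 95 = 18.

18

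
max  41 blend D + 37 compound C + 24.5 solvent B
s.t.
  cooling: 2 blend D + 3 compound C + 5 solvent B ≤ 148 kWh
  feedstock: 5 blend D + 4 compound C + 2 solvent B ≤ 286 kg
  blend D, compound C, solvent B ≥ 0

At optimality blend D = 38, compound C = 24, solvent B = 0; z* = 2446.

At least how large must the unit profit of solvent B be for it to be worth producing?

29

Both cooling and feedstock are binding at x*.
The binding rows give the dual system: 2·y_cooling + 5·y_feedstock = 41 and 3·y_cooling + 4·y_feedstock = 37.
This yields shadow prices y_cooling = 3, y_feedstock = 7.
solvent B enters the basis when its profit ≥ yᵀa₃ = 3·5 + 7·2 = 29.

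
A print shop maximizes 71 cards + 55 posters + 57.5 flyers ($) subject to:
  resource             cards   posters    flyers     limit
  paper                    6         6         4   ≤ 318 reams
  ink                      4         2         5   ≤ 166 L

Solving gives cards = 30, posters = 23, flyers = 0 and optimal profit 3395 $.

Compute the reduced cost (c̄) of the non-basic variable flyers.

-8.5

Check each constraint at x*: paper 318/318 (tight); ink 166/166 (tight).
Dual feasibility on the basic columns requires 6·y_paper + 4·y_ink = 71, 6·y_paper + 2·y_ink = 55.
Solving: y_paper = 6.5, y_ink = 8.
Reduced cost of flyers: c₃ − yᵀa₃ = 57.5 − (6.5·4 + 8·5) = 57.5 − 66 = -8.5.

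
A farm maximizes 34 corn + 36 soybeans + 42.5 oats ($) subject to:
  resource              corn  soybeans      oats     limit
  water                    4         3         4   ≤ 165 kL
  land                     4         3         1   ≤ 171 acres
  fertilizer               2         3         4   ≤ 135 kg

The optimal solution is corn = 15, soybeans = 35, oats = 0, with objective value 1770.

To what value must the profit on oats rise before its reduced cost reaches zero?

48

Binding: water and fertilizer. Non-binding: land (6 unused).
Slack constraints have shadow price 0 (complementary slackness).
The binding rows give the dual system: 4·y_water + 2·y_fertilizer = 34 and 3·y_water + 3·y_fertilizer = 36.
This yields shadow prices y_water = 5, y_fertilizer = 7.
oats enters the basis when its profit ≥ yᵀa₃ = 5·4 + 7·4 = 48.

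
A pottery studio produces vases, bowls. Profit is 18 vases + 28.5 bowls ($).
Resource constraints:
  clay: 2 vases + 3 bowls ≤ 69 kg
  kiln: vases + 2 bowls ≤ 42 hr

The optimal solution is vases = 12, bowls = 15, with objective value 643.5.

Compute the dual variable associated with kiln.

Both clay and kiln are binding at x*.
Dual feasibility on the basic columns requires 2·y_clay + 1·y_kiln = 18, 3·y_clay + 2·y_kiln = 28.5.
→ y_clay = 7.5 and y_kiln = 3.
Shadow price of kiln = 3.

3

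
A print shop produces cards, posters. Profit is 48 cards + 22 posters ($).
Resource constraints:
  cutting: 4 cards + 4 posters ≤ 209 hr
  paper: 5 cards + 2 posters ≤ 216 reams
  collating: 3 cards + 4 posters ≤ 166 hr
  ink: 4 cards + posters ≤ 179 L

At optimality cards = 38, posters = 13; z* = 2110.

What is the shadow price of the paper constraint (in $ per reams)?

At the optimum: cutting uses 204 of 209 (slack = 5); paper uses 216 of 216 (binding); collating uses 166 of 166 (binding); ink uses 165 of 179 (slack = 14).
Slack constraints have shadow price 0 (complementary slackness).
Dual feasibility on the basic columns requires 5·y_paper + 3·y_collating = 48, 2·y_paper + 4·y_collating = 22.
Solving: y_paper = 9, y_collating = 1.
Shadow price of paper = 9.

9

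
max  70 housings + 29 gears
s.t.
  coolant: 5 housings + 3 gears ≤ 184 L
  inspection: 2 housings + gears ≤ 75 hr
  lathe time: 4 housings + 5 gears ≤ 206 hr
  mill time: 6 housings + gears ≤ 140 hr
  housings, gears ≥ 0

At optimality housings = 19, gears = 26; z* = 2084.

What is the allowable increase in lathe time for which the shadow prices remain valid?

Binding constraints: lathe time, mill time. The basis is B = [[4,5],[6,1]] with det -26.
Per unit increase in lathe time, x* moves by d = (-0.0385, 0.2308).
The basis stays optimal until coolant becomes binding; allowable increase = 22 hr.

22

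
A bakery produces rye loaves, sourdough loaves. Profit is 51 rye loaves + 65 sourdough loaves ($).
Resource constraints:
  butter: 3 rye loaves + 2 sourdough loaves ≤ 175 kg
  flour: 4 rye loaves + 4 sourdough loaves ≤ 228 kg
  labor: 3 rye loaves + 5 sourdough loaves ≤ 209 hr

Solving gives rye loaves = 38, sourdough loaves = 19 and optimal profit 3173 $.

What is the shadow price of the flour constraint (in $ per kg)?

7.5

Check each constraint at x*: butter 152/175 (slack 23); flour 228/228 (tight); labor 209/209 (tight).
Since butter is not tight, its dual is 0.
The binding rows give the dual system: 4·y_flour + 3·y_labor = 51 and 4·y_flour + 5·y_labor = 65.
This yields shadow prices y_flour = 7.5, y_labor = 7.
Shadow price of flour = 7.5.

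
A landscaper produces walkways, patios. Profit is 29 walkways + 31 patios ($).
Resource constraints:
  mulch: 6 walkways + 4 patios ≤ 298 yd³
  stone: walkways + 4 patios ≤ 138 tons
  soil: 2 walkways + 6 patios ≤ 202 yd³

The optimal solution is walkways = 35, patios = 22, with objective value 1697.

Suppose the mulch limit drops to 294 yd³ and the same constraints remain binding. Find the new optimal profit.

At the optimum: mulch uses 298 of 298 (binding); stone uses 123 of 138 (slack = 15); soil uses 202 of 202 (binding).
Slack constraints have shadow price 0 (complementary slackness).
From A_Bᵀ y = c: 6·y_mulch + 2·y_soil = 29; 4·y_mulch + 6·y_soil = 31.
→ y_mulch = 4 and y_soil = 2.5.
Δz = y_mulch·Δb = 4 × (-4) = -16, so new z* = 1697 − 16 = 1681.

1681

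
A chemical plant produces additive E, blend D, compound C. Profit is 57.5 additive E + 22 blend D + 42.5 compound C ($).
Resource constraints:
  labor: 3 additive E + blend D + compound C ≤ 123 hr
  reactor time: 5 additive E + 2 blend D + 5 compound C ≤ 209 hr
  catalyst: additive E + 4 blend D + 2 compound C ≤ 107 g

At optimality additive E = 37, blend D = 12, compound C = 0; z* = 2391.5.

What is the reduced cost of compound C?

At the optimum: labor uses 123 of 123 (binding); reactor time uses 209 of 209 (binding); catalyst uses 85 of 107 (slack = 22).
By complementary slackness, y = 0 for the non-binding constraint.
The binding rows give the dual system: 3·y_labor + 5·y_reactor time = 57.5 and 1·y_labor + 2·y_reactor time = 22.
This yields shadow prices y_labor = 5, y_reactor time = 8.5.
Reduced cost of compound C: c₃ − yᵀa₃ = 42.5 − (5·1 + 8.5·5) = 42.5 − 47.5 = -5.

-5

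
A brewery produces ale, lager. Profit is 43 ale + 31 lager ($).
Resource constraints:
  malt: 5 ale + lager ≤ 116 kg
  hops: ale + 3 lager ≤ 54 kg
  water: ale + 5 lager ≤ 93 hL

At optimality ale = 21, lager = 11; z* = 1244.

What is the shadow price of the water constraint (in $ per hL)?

0

At the optimum: malt uses 116 of 116 (binding); hops uses 54 of 54 (binding); water uses 76 of 93 (slack = 17).
Since water is not tight, its dual is 0.
The binding rows give the dual system: 5·y_malt + 1·y_hops = 43 and 1·y_malt + 3·y_hops = 31.
→ y_malt = 7 and y_hops = 8.
Shadow price of water = 0.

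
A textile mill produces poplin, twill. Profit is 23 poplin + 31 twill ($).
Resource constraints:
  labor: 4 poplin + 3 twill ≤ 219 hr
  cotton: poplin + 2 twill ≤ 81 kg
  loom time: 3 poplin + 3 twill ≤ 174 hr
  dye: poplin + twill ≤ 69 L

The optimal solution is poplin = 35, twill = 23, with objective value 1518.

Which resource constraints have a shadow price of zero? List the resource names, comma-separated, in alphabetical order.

labor: 209/219 (slack 10)
cotton: 81/81 (binding)
loom time: 174/174 (binding)
dye: 58/69 (slack 11)
By complementary slackness, a constraint with positive slack has shadow price 0 → dye, labor.

dye, labor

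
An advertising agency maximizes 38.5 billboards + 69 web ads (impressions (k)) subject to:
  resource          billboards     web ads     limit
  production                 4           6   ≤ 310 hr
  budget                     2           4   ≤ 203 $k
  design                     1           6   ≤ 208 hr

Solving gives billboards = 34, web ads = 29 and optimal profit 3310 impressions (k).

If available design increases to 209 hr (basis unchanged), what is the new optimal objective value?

Check each constraint at x*: production 310/310 (tight); budget 184/203 (slack 19); design 208/208 (tight).
By complementary slackness, y = 0 for the non-binding constraint.
The binding rows give the dual system: 4·y_production + 1·y_design = 38.5 and 6·y_production + 6·y_design = 69.
→ y_production = 9 and y_design = 2.5.
Δz = y_design·Δb = 2.5 × (1) = 2.5, so new z* = 3310 + 2.5 = 3312.5.

3312.5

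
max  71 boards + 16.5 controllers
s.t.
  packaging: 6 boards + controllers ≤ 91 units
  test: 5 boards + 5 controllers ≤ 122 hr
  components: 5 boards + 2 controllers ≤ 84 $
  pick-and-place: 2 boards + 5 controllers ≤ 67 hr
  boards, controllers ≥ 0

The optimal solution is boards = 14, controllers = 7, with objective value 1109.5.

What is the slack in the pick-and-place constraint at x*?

4

pick-and-place used = 2·14 + 5·7 = 63; slack = 67 − 63 = 4.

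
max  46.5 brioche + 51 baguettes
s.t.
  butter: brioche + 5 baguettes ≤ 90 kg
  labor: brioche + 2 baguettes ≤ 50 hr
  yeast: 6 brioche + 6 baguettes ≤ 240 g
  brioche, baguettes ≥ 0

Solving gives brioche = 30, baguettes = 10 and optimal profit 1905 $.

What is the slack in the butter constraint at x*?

butter used = 1·30 + 5·10 = 80; slack = 90 − 80 = 10.

10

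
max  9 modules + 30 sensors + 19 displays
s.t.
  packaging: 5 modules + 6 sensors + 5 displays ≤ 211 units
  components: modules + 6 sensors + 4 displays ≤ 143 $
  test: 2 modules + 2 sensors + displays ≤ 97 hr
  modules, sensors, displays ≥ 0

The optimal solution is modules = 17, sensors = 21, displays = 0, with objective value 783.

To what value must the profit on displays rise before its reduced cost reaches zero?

Check each constraint at x*: packaging 211/211 (tight); components 143/143 (tight); test 76/97 (slack 21).
Since test is not tight, its dual is 0.
The binding rows give the dual system: 5·y_packaging + 1·y_components = 9 and 6·y_packaging + 6·y_components = 30.
→ y_packaging = 1 and y_components = 4.
displays enters the basis when its profit ≥ yᵀa₃ = 1·5 + 4·4 = 21.

21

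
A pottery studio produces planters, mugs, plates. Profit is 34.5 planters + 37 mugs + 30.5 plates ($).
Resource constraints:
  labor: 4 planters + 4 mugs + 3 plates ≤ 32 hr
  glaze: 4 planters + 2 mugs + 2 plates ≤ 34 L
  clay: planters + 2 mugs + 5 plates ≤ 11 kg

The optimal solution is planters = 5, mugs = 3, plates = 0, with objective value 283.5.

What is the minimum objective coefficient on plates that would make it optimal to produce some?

At the optimum: labor uses 32 of 32 (binding); glaze uses 26 of 34 (slack = 8); clay uses 11 of 11 (binding).
By complementary slackness, y = 0 for the non-binding constraint.
Dual feasibility on the basic columns requires 4·y_labor + 1·y_clay = 34.5, 4·y_labor + 2·y_clay = 37.
This yields shadow prices y_labor = 8, y_clay = 2.5.
plates enters the basis when its profit ≥ yᵀa₃ = 8·3 + 2.5·5 = 36.5.

36.5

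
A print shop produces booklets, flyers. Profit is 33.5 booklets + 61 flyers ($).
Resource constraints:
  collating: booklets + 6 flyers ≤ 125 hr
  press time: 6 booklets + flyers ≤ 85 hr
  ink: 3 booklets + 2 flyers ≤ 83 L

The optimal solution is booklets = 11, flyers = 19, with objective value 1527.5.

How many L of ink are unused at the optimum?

ink used = 3·11 + 2·19 = 71; slack = 83 − 71 = 12.

12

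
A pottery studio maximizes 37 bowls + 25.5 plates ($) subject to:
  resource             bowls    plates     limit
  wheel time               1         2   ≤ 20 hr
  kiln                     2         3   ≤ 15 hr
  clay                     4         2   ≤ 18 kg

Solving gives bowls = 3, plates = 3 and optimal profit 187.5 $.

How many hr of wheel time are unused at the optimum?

wheel time used = 1·3 + 2·3 = 9; slack = 20 − 9 = 11.

11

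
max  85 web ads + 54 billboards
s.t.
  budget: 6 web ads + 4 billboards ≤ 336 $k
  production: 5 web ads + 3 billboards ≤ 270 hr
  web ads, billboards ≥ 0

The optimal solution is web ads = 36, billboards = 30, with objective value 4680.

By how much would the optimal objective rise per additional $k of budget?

At the optimum: budget uses 336 of 336 (binding); production uses 270 of 270 (binding).
From A_Bᵀ y = c: 6·y_budget + 5·y_production = 85; 4·y_budget + 3·y_production = 54.
Solving: y_budget = 7.5, y_production = 8.
Shadow price of budget = 7.5.

7.5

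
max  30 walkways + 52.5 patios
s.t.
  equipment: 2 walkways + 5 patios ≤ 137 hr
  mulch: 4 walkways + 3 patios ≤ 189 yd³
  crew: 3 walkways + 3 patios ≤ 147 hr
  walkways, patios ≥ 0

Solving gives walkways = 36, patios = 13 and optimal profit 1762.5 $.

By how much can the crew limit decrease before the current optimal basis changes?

Binding constraints: equipment, crew. The basis is B = [[2,5],[3,3]] with det -9.
Per unit decrease in crew, x* moves by d = (-0.5556, 0.2222).
The basis stays optimal until walkways reaches 0; allowable decrease = 64.8 hr.

64.8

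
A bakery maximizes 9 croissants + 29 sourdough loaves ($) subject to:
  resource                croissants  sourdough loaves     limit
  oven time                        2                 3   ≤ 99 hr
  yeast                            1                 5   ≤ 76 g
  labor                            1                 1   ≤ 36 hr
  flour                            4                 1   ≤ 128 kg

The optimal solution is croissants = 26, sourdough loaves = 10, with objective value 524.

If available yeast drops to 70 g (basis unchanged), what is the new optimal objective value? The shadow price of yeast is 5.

Δb = -6, so new z* = 524 + (5)·(-6) = 524 − 30 = 494.

494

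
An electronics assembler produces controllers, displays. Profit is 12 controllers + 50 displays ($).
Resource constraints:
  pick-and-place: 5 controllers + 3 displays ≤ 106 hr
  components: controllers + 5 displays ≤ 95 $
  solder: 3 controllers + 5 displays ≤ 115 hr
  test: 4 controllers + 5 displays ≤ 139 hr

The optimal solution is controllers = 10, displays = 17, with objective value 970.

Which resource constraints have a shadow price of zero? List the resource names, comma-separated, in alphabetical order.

pick-and-place: 101/106 (slack 5)
components: 95/95 (binding)
solder: 115/115 (binding)
test: 125/139 (slack 14)
By complementary slackness, a constraint with positive slack has shadow price 0 → pick-and-place, test.

pick-and-place, test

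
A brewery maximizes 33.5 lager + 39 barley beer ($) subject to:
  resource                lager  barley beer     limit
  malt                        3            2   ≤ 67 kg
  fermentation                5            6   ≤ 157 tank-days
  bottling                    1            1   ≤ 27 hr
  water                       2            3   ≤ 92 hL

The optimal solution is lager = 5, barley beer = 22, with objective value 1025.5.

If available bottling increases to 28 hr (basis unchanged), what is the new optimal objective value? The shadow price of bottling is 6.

Δb = 1, so new z* = 1025.5 + (6)·(1) = 1025.5 + 6 = 1031.5.

1031.5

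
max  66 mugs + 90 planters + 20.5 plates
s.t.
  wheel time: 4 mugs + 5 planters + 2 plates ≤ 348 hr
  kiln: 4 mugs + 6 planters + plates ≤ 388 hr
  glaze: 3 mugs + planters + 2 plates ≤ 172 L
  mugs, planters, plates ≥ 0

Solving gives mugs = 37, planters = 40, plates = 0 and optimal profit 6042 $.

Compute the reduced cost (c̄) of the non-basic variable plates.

-5

Check each constraint at x*: wheel time 348/348 (tight); kiln 388/388 (tight); glaze 151/172 (slack 21).
By complementary slackness, y = 0 for the non-binding constraint.
The binding rows give the dual system: 4·y_wheel time + 4·y_kiln = 66 and 5·y_wheel time + 6·y_kiln = 90.
→ y_wheel time = 9 and y_kiln = 7.5.
Reduced cost of plates: c₃ − yᵀa₃ = 20.5 − (9·2 + 7.5·1) = 20.5 − 25.5 = -5.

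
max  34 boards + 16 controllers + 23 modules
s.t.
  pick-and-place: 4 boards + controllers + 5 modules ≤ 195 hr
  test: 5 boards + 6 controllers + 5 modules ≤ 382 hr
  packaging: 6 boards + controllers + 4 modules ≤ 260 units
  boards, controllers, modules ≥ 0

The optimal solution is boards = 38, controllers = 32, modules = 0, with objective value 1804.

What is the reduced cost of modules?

-3

Check each constraint at x*: pick-and-place 184/195 (slack 11); test 382/382 (tight); packaging 260/260 (tight).
Slack constraints have shadow price 0 (complementary slackness).
From A_Bᵀ y = c: 5·y_test + 6·y_packaging = 34; 6·y_test + 1·y_packaging = 16.
This yields shadow prices y_test = 2, y_packaging = 4.
Reduced cost of modules: c₃ − yᵀa₃ = 23 − (2·5 + 4·4) = 23 − 26 = -3.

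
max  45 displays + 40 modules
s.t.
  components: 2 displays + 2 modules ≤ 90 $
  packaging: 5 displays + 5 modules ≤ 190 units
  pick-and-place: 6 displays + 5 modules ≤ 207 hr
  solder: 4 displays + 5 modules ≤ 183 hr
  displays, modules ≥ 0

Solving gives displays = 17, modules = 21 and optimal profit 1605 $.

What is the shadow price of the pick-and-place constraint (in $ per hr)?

Check each constraint at x*: components 76/90 (slack 14); packaging 190/190 (tight); pick-and-place 207/207 (tight); solder 173/183 (slack 10).
Slack constraints have shadow price 0 (complementary slackness).
From A_Bᵀ y = c: 5·y_packaging + 6·y_pick-and-place = 45; 5·y_packaging + 5·y_pick-and-place = 40.
This yields shadow prices y_packaging = 3, y_pick-and-place = 5.
Shadow price of pick-and-place = 5.

5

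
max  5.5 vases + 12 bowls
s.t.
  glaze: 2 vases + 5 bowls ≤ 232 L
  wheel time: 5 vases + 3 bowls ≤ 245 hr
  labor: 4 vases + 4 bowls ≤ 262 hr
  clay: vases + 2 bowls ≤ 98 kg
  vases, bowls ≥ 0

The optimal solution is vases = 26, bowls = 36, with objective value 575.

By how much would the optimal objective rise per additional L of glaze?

Check each constraint at x*: glaze 232/232 (tight); wheel time 238/245 (slack 7); labor 248/262 (slack 14); clay 98/98 (tight).
Since wheel time, labor are not tight, their duals are 0.
Dual feasibility on the basic columns requires 2·y_glaze + 1·y_clay = 5.5, 5·y_glaze + 2·y_clay = 12.
This yields shadow prices y_glaze = 1, y_clay = 3.5.
Shadow price of glaze = 1.

1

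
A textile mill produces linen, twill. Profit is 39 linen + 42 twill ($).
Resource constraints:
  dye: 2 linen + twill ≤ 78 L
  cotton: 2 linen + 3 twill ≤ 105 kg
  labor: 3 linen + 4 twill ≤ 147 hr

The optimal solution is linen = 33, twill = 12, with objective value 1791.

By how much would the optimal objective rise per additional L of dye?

Check each constraint at x*: dye 78/78 (tight); cotton 102/105 (slack 3); labor 147/147 (tight).
Slack constraints have shadow price 0 (complementary slackness).
From A_Bᵀ y = c: 2·y_dye + 3·y_labor = 39; 1·y_dye + 4·y_labor = 42.
Solving: y_dye = 6, y_labor = 9.
Shadow price of dye = 6.

6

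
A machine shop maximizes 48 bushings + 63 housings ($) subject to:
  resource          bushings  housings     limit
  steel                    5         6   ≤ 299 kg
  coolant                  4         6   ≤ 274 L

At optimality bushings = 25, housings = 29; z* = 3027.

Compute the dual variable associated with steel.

At the optimum: steel uses 299 of 299 (binding); coolant uses 274 of 274 (binding).
The binding rows give the dual system: 5·y_steel + 4·y_coolant = 48 and 6·y_steel + 6·y_coolant = 63.
Solving: y_steel = 6, y_coolant = 4.5.
Shadow price of steel = 6.

6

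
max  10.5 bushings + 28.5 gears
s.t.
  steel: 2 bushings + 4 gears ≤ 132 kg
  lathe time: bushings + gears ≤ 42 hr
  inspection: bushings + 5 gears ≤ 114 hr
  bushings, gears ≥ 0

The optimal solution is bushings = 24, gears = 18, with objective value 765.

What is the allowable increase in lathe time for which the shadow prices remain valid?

8

Binding constraints: lathe time, inspection. The basis is B = [[1,1],[1,5]] with det 4.
Per unit increase in lathe time, x* moves by d = (1.25, -0.25).
The basis stays optimal until steel becomes binding; allowable increase = 8 hr.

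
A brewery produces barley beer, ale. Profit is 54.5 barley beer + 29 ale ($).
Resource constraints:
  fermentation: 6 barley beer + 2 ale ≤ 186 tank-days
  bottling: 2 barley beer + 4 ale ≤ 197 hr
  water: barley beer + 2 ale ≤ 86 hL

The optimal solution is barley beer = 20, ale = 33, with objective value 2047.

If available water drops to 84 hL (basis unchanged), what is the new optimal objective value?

Check each constraint at x*: fermentation 186/186 (tight); bottling 172/197 (slack 25); water 86/86 (tight).
Since bottling is not tight, its dual is 0.
Dual feasibility on the basic columns requires 6·y_fermentation + 1·y_water = 54.5, 2·y_fermentation + 2·y_water = 29.
→ y_fermentation = 8 and y_water = 6.5.
Δz = y_water·Δb = 6.5 × (-2) = -13, so new z* = 2047 − 13 = 2034.

2034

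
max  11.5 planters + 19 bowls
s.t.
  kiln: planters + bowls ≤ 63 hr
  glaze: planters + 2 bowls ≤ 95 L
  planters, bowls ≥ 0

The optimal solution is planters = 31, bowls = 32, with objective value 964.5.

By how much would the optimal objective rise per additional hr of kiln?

At the optimum: kiln uses 63 of 63 (binding); glaze uses 95 of 95 (binding).
From A_Bᵀ y = c: 1·y_kiln + 1·y_glaze = 11.5; 1·y_kiln + 2·y_glaze = 19.
This yields shadow prices y_kiln = 4, y_glaze = 7.5.
Shadow price of kiln = 4.

4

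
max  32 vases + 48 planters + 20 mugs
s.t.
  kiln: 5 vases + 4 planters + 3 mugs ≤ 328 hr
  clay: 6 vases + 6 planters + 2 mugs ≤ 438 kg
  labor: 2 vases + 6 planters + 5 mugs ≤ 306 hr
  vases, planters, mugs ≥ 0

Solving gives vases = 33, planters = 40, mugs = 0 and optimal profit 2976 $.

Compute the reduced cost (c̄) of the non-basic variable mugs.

-8

Binding: clay and labor. Non-binding: kiln (3 unused).
Slack constraints have shadow price 0 (complementary slackness).
From A_Bᵀ y = c: 6·y_clay + 2·y_labor = 32; 6·y_clay + 6·y_labor = 48.
This yields shadow prices y_clay = 4, y_labor = 4.
Reduced cost of mugs: c₃ − yᵀa₃ = 20 − (4·2 + 4·5) = 20 − 28 = -8.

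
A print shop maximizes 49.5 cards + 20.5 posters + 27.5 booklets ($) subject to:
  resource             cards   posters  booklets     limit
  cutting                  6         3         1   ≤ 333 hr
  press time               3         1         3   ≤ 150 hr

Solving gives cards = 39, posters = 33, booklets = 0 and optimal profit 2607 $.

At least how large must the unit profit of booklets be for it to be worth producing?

Both cutting and press time are binding at x*.
The binding rows give the dual system: 6·y_cutting + 3·y_press time = 49.5 and 3·y_cutting + 1·y_press time = 20.5.
Solving: y_cutting = 4, y_press time = 8.5.
booklets enters the basis when its profit ≥ yᵀa₃ = 4·1 + 8.5·3 = 29.5.

29.5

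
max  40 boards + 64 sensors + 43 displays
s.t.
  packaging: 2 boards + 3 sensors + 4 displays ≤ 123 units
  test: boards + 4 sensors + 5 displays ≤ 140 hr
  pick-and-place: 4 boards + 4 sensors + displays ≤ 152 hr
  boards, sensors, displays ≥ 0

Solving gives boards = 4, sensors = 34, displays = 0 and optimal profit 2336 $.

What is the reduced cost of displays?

-5

Check each constraint at x*: packaging 110/123 (slack 13); test 140/140 (tight); pick-and-place 152/152 (tight).
By complementary slackness, y = 0 for the non-binding constraint.
Dual feasibility on the basic columns requires 1·y_test + 4·y_pick-and-place = 40, 4·y_test + 4·y_pick-and-place = 64.
Solving: y_test = 8, y_pick-and-place = 8.
Reduced cost of displays: c₃ − yᵀa₃ = 43 − (8·5 + 8·1) = 43 − 48 = -5.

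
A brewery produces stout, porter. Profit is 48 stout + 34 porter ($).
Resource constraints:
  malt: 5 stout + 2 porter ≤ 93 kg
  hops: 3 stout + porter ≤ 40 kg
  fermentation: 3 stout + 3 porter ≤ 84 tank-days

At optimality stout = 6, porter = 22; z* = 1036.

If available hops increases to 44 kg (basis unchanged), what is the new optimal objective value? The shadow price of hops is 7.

1064

Δb = 4, so new z* = 1036 + (7)·(4) = 1036 + 28 = 1064.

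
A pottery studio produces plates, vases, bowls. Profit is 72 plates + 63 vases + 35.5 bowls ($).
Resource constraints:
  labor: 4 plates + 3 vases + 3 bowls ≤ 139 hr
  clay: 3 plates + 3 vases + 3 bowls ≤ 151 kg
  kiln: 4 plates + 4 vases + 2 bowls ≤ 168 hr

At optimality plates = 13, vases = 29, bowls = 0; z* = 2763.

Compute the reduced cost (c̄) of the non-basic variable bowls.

-9.5

Check each constraint at x*: labor 139/139 (tight); clay 126/151 (slack 25); kiln 168/168 (tight).
Slack constraints have shadow price 0 (complementary slackness).
The binding rows give the dual system: 4·y_labor + 4·y_kiln = 72 and 3·y_labor + 4·y_kiln = 63.
This yields shadow prices y_labor = 9, y_kiln = 9.
Reduced cost of bowls: c₃ − yᵀa₃ = 35.5 − (9·3 + 9·2) = 35.5 − 45 = -9.5.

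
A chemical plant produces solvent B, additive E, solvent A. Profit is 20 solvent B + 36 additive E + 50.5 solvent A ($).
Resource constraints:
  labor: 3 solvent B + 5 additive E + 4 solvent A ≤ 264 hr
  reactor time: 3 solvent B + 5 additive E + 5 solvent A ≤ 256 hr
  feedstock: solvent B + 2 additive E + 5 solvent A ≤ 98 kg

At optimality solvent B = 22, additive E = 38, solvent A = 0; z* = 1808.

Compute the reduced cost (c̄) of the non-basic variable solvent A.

-9.5

Check each constraint at x*: labor 256/264 (slack 8); reactor time 256/256 (tight); feedstock 98/98 (tight).
Since labor is not tight, its dual is 0.
From A_Bᵀ y = c: 3·y_reactor time + 1·y_feedstock = 20; 5·y_reactor time + 2·y_feedstock = 36.
→ y_reactor time = 4 and y_feedstock = 8.
Reduced cost of solvent A: c₃ − yᵀa₃ = 50.5 − (4·5 + 8·5) = 50.5 − 60 = -9.5.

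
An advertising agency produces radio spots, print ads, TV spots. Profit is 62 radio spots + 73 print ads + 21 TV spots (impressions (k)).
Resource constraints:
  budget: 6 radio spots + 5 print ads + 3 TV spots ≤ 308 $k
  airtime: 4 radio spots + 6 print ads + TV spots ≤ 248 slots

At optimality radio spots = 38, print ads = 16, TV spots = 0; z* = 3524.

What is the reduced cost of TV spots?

Both budget and airtime are binding at x*.
The binding rows give the dual system: 6·y_budget + 4·y_airtime = 62 and 5·y_budget + 6·y_airtime = 73.
→ y_budget = 5 and y_airtime = 8.
Reduced cost of TV spots: c₃ − yᵀa₃ = 21 − (5·3 + 8·1) = 21 − 23 = -2.

-2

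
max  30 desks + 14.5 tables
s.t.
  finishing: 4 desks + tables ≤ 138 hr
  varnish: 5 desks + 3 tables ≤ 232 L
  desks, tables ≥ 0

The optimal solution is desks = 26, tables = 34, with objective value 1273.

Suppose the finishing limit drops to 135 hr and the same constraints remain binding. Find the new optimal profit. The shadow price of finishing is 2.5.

1265.5

Δb = -3, so new z* = 1273 + (2.5)·(-3) = 1273 − 7.5 = 1265.5.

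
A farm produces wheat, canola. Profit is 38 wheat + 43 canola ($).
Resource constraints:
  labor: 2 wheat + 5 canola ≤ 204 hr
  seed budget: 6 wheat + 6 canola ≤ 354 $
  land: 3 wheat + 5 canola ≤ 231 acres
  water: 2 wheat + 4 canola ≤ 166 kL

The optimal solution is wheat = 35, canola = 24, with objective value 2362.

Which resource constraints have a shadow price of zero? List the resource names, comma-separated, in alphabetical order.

labor, land

labor: 190/204 (slack 14)
seed budget: 354/354 (binding)
land: 225/231 (slack 6)
water: 166/166 (binding)
By complementary slackness, a constraint with positive slack has shadow price 0 → labor, land.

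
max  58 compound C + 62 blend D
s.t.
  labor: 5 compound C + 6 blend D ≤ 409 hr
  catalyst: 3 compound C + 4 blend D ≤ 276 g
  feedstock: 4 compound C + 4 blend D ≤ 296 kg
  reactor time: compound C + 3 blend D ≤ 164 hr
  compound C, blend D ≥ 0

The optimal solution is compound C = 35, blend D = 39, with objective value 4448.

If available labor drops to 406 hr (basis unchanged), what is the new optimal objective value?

4436

Check each constraint at x*: labor 409/409 (tight); catalyst 261/276 (slack 15); feedstock 296/296 (tight); reactor time 152/164 (slack 12).
Slack constraints have shadow price 0 (complementary slackness).
Dual feasibility on the basic columns requires 5·y_labor + 4·y_feedstock = 58, 6·y_labor + 4·y_feedstock = 62.
→ y_labor = 4 and y_feedstock = 9.5.
Δz = y_labor·Δb = 4 × (-3) = -12, so new z* = 4448 − 12 = 4436.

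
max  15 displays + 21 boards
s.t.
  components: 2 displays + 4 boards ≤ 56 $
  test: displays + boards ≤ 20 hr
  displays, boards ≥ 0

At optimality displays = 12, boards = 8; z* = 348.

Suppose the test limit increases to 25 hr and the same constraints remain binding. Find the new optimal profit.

393

Both components and test are binding at x*.
From A_Bᵀ y = c: 2·y_components + 1·y_test = 15; 4·y_components + 1·y_test = 21.
This yields shadow prices y_components = 3, y_test = 9.
Δz = y_test·Δb = 9 × (5) = 45, so new z* = 348 + 45 = 393.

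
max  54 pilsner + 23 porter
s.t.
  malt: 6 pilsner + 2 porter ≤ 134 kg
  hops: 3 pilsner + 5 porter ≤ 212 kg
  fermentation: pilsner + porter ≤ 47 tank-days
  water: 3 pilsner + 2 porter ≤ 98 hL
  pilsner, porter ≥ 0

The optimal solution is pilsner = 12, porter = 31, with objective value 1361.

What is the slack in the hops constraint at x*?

hops used = 3·12 + 5·31 = 191; slack = 212 − 191 = 21.

21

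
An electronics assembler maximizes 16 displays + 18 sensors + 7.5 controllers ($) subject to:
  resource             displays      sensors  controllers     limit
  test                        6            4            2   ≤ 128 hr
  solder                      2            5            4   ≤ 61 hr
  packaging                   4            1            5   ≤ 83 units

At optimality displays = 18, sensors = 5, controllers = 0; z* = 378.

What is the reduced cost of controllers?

-4.5

At the optimum: test uses 128 of 128 (binding); solder uses 61 of 61 (binding); packaging uses 77 of 83 (slack = 6).
Since packaging is not tight, its dual is 0.
Dual feasibility on the basic columns requires 6·y_test + 2·y_solder = 16, 4·y_test + 5·y_solder = 18.
→ y_test = 2 and y_solder = 2.
Reduced cost of controllers: c₃ − yᵀa₃ = 7.5 − (2·2 + 2·4) = 7.5 − 12 = -4.5.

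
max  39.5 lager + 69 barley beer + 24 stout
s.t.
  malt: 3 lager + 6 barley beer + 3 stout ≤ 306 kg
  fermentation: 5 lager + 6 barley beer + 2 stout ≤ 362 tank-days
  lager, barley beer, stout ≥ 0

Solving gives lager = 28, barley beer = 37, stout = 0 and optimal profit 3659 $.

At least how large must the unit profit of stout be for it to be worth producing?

32

Check each constraint at x*: malt 306/306 (tight); fermentation 362/362 (tight).
Dual feasibility on the basic columns requires 3·y_malt + 5·y_fermentation = 39.5, 6·y_malt + 6·y_fermentation = 69.
This yields shadow prices y_malt = 9, y_fermentation = 2.5.
stout enters the basis when its profit ≥ yᵀa₃ = 9·3 + 2.5·2 = 32.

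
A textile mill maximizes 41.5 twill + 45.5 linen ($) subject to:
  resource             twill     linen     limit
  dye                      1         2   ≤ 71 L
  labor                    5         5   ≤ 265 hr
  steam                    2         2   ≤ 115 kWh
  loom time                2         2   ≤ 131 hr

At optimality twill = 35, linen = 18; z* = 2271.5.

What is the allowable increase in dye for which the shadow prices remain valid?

35

Binding constraints: dye, labor. The basis is B = [[1,2],[5,5]] with det -5.
Per unit increase in dye, x* moves by d = (-1, 1).
The basis stays optimal until twill reaches 0; allowable increase = 35 L.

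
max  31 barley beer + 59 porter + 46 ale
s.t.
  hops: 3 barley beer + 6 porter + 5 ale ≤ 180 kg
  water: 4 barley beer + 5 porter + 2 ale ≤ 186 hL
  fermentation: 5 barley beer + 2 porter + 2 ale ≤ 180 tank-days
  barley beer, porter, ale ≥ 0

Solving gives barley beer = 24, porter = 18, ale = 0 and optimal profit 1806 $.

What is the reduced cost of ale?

Binding: hops and water. Non-binding: fermentation (24 unused).
Slack constraints have shadow price 0 (complementary slackness).
The binding rows give the dual system: 3·y_hops + 4·y_water = 31 and 6·y_hops + 5·y_water = 59.
→ y_hops = 9 and y_water = 1.
Reduced cost of ale: c₃ − yᵀa₃ = 46 − (9·5 + 1·2) = 46 − 47 = -1.

-1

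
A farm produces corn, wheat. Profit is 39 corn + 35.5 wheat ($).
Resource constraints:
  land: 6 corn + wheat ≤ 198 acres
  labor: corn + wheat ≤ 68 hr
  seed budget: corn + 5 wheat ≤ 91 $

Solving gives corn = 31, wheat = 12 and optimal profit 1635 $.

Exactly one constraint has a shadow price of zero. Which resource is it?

labor

land: 198/198 (binding)
labor: 43/68 (slack 25)
seed budget: 91/91 (binding)
By complementary slackness, a constraint with positive slack has shadow price 0 → labor.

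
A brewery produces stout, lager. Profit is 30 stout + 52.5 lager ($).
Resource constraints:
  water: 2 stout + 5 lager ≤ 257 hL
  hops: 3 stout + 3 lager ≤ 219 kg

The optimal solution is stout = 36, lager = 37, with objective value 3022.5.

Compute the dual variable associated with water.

7.5

At the optimum: water uses 257 of 257 (binding); hops uses 219 of 219 (binding).
Dual feasibility on the basic columns requires 2·y_water + 3·y_hops = 30, 5·y_water + 3·y_hops = 52.5.
This yields shadow prices y_water = 7.5, y_hops = 5.
Shadow price of water = 7.5.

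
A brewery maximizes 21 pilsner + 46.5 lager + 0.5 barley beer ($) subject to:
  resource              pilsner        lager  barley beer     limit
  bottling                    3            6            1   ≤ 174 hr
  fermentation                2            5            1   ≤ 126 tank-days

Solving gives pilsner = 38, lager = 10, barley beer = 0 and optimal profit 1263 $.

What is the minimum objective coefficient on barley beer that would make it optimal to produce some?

Check each constraint at x*: bottling 174/174 (tight); fermentation 126/126 (tight).
From A_Bᵀ y = c: 3·y_bottling + 2·y_fermentation = 21; 6·y_bottling + 5·y_fermentation = 46.5.
This yields shadow prices y_bottling = 4, y_fermentation = 4.5.
barley beer enters the basis when its profit ≥ yᵀa₃ = 4·1 + 4.5·1 = 8.5.

8.5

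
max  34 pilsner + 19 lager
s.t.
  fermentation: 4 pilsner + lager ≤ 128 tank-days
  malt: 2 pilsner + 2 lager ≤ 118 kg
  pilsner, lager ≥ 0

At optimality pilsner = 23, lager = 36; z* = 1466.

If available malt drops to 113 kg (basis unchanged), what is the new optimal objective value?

Check each constraint at x*: fermentation 128/128 (tight); malt 118/118 (tight).
From A_Bᵀ y = c: 4·y_fermentation + 2·y_malt = 34; 1·y_fermentation + 2·y_malt = 19.
This yields shadow prices y_fermentation = 5, y_malt = 7.
Δz = y_malt·Δb = 7 × (-5) = -35, so new z* = 1466 − 35 = 1431.

1431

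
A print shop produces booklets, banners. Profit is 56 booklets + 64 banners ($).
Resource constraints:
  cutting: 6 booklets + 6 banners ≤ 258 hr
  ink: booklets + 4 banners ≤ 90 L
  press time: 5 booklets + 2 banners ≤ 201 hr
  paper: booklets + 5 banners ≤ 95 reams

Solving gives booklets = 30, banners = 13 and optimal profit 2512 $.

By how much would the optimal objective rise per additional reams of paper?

2

Check each constraint at x*: cutting 258/258 (tight); ink 82/90 (slack 8); press time 176/201 (slack 25); paper 95/95 (tight).
By complementary slackness, y = 0 for the non-binding constraints.
From A_Bᵀ y = c: 6·y_cutting + 1·y_paper = 56; 6·y_cutting + 5·y_paper = 64.
This yields shadow prices y_cutting = 9, y_paper = 2.
Shadow price of paper = 2.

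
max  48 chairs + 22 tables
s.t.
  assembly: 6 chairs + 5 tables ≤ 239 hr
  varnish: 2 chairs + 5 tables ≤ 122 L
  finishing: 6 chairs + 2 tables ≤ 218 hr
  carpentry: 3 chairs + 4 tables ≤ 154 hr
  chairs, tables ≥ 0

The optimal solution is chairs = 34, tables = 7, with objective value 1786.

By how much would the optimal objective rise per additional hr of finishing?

6

Check each constraint at x*: assembly 239/239 (tight); varnish 103/122 (slack 19); finishing 218/218 (tight); carpentry 130/154 (slack 24).
Slack constraints have shadow price 0 (complementary slackness).
From A_Bᵀ y = c: 6·y_assembly + 6·y_finishing = 48; 5·y_assembly + 2·y_finishing = 22.
This yields shadow prices y_assembly = 2, y_finishing = 6.
Shadow price of finishing = 6.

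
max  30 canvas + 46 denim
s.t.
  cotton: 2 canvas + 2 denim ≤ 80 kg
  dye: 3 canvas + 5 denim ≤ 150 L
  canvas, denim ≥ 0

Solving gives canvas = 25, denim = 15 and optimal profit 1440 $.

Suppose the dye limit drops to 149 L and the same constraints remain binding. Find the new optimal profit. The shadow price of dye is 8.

1432

Δb = -1, so new z* = 1440 + (8)·(-1) = 1440 − 8 = 1432.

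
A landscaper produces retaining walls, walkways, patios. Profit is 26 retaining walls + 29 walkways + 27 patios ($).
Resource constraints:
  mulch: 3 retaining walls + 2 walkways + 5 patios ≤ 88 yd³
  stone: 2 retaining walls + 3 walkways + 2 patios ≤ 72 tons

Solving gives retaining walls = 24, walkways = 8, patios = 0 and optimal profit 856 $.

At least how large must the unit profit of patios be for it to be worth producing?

34

At the optimum: mulch uses 88 of 88 (binding); stone uses 72 of 72 (binding).
Dual feasibility on the basic columns requires 3·y_mulch + 2·y_stone = 26, 2·y_mulch + 3·y_stone = 29.
→ y_mulch = 4 and y_stone = 7.
patios enters the basis when its profit ≥ yᵀa₃ = 4·5 + 7·2 = 34.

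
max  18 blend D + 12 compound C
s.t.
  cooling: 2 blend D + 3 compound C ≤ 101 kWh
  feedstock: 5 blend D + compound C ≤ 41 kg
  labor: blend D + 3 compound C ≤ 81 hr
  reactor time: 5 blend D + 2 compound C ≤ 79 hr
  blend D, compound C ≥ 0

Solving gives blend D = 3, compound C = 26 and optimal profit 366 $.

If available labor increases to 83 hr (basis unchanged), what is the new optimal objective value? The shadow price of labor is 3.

Δb = 2, so new z* = 366 + (3)·(2) = 366 + 6 = 372.

372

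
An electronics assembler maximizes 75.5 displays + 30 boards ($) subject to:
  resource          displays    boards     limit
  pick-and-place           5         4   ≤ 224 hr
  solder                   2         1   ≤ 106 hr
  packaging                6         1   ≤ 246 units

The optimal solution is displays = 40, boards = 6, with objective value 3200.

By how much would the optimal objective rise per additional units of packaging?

Check each constraint at x*: pick-and-place 224/224 (tight); solder 86/106 (slack 20); packaging 246/246 (tight).
By complementary slackness, y = 0 for the non-binding constraint.
From A_Bᵀ y = c: 5·y_pick-and-place + 6·y_packaging = 75.5; 4·y_pick-and-place + 1·y_packaging = 30.
Solving: y_pick-and-place = 5.5, y_packaging = 8.
Shadow price of packaging = 8.

8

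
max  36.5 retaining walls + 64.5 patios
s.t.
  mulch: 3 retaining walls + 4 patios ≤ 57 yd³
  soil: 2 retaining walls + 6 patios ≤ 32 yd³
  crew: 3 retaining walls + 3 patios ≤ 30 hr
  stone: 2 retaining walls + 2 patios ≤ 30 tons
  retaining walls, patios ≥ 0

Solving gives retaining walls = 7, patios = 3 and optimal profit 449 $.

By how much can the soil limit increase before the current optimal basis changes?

28

Binding constraints: soil, crew. The basis is B = [[2,6],[3,3]] with det -12.
Per unit increase in soil, x* moves by d = (-0.25, 0.25).
The basis stays optimal until retaining walls reaches 0; allowable increase = 28 yd³.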